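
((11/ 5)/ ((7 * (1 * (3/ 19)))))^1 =209/ 105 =1.99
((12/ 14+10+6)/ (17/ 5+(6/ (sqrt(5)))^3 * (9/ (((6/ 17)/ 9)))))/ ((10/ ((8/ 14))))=-1180/ 7083041483+688176 * sqrt(5)/ 7083041483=0.00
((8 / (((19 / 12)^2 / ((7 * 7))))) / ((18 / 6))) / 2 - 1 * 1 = 9047 / 361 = 25.06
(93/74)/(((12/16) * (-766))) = -31/14171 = -0.00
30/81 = 10/27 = 0.37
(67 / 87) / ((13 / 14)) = 938 / 1131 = 0.83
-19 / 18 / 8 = -19 / 144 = -0.13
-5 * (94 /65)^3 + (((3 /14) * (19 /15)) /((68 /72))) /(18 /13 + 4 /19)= -38478787979 /2575213550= -14.94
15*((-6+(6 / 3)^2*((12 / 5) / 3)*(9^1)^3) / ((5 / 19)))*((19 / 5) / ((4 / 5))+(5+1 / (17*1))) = 221156523 / 170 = 1300920.72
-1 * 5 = -5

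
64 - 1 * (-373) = 437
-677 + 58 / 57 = -38531 / 57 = -675.98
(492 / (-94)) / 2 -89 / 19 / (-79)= -180440 / 70547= -2.56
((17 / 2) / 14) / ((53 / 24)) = 0.27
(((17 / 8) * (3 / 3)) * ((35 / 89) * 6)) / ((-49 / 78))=-9945 / 1246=-7.98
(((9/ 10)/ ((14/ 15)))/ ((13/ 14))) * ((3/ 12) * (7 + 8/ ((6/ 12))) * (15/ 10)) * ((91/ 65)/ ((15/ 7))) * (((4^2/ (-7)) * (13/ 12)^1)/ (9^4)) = -161/ 72900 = -0.00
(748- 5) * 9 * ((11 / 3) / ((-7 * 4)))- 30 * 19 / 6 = -27179 / 28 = -970.68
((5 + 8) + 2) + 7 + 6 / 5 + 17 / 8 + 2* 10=1813 / 40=45.32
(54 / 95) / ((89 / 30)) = 324 / 1691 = 0.19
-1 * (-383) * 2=766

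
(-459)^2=210681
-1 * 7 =-7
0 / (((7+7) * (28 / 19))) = 0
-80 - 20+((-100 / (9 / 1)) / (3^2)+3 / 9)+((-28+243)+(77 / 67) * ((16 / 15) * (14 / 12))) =3134878 / 27135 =115.53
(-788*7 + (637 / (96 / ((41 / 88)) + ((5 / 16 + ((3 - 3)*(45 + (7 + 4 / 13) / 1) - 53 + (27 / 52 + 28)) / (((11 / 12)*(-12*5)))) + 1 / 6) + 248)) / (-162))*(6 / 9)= -27241904612552 / 7408048023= -3677.34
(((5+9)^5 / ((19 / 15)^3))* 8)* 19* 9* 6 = 784147392000 / 361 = 2172153440.44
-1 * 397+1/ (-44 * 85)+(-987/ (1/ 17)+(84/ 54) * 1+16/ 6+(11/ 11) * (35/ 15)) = -17169.44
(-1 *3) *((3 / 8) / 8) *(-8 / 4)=9 / 32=0.28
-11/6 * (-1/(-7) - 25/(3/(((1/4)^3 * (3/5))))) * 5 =-1595/2688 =-0.59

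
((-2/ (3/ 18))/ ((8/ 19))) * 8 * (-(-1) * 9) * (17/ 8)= -8721/ 2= -4360.50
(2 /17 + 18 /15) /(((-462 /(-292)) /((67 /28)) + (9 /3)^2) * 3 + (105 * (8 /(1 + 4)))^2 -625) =136948 /2871479945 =0.00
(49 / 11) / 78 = 49 / 858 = 0.06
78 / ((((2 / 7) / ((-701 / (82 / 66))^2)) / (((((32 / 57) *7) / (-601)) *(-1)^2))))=-10908205884576 / 19195339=-568273.68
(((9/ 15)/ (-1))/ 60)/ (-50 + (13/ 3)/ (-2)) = 3/ 15650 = 0.00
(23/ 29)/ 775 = 23/ 22475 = 0.00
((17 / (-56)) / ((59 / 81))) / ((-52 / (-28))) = -1377 / 6136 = -0.22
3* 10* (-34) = -1020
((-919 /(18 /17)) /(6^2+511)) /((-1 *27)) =0.06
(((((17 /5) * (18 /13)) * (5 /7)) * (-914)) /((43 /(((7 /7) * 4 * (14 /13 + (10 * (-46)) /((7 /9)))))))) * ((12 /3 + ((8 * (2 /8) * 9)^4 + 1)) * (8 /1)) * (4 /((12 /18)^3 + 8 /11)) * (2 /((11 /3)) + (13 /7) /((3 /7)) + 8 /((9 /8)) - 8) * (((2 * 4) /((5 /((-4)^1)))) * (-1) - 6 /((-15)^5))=179440561525497922354048 /12685456875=14145376338721.57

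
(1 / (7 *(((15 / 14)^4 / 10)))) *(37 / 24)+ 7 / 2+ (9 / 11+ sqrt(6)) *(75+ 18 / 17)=765694361 / 11360250+ 1293 *sqrt(6) / 17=253.71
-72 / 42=-12 / 7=-1.71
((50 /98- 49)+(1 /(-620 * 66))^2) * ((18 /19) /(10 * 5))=-3978484646351 /4330304440000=-0.92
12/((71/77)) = 924/71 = 13.01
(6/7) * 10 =60/7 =8.57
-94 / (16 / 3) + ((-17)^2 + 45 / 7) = 15557 / 56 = 277.80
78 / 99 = 26 / 33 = 0.79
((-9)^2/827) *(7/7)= 81/827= 0.10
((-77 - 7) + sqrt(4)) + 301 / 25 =-69.96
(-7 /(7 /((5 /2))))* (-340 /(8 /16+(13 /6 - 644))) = -1275 /962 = -1.33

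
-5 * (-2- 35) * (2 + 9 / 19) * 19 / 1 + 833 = 9528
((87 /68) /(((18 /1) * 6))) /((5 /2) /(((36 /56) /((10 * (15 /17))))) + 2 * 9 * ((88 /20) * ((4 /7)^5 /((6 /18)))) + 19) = 2437015 /13945597296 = 0.00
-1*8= -8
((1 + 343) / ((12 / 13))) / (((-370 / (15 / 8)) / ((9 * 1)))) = -5031 / 296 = -17.00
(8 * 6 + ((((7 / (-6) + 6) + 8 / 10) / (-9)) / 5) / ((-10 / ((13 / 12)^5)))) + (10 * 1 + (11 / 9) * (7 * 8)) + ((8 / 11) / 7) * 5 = 32845430163809 / 258660864000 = 126.98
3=3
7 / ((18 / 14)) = 49 / 9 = 5.44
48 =48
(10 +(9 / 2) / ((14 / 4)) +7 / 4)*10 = 1825 / 14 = 130.36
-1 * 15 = -15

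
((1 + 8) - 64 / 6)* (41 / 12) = -205 / 36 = -5.69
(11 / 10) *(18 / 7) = 99 / 35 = 2.83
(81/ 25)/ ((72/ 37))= 1.66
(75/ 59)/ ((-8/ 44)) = -825/ 118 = -6.99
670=670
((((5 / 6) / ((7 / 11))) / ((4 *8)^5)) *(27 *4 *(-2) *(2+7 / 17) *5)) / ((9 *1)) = -11275 / 998244352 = -0.00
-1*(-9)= 9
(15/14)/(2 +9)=15/154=0.10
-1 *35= -35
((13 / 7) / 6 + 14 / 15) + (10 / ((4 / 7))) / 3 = 743 / 105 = 7.08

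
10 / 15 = 2 / 3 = 0.67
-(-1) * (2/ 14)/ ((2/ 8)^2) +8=72/ 7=10.29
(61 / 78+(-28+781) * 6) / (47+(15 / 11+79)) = 3877115 / 109278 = 35.48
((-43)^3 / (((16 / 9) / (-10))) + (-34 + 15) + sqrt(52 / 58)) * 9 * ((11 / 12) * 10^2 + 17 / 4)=3453 * sqrt(754) / 116 + 12353670339 / 32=386053015.47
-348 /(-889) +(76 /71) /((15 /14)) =1316516 /946785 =1.39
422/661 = 0.64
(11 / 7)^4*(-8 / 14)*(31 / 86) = -907742 / 722701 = -1.26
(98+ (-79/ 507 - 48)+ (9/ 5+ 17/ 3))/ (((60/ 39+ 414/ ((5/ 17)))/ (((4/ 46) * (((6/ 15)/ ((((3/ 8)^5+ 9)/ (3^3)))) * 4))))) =38085066752/ 2245359359425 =0.02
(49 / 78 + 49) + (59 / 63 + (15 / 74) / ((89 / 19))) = 136488070 / 2696967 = 50.61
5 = 5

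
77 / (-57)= -77 / 57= -1.35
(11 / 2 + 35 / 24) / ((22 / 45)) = 2505 / 176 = 14.23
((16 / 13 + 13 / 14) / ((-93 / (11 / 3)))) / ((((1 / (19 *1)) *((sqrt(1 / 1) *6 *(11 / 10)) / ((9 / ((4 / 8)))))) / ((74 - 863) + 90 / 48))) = 78366165 / 22568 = 3472.45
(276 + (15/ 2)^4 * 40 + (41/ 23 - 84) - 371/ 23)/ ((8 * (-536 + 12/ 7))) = -40810329/ 1376320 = -29.65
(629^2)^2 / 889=156531800881 / 889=176076266.46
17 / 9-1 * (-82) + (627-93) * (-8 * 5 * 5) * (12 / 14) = -5761915 / 63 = -91458.97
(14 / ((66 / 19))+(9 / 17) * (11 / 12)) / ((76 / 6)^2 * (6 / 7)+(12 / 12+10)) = 70931 / 2333012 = 0.03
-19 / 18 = -1.06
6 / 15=2 / 5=0.40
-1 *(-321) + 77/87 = 28004/87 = 321.89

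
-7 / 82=-0.09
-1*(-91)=91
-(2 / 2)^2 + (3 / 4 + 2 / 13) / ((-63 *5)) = -1.00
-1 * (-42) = 42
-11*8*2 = -176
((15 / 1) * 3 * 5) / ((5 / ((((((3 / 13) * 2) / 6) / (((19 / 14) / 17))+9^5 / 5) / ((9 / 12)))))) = 175035516 / 247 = 708645.81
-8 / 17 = -0.47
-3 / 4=-0.75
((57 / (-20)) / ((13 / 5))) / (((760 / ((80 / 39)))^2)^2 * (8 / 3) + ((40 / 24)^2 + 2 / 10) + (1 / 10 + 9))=-2565 / 117581078407052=-0.00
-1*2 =-2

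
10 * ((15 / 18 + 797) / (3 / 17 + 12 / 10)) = 2034475 / 351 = 5796.23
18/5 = 3.60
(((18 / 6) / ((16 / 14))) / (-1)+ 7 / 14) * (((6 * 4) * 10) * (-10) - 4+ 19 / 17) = 40849 / 8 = 5106.12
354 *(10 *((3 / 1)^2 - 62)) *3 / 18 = -31270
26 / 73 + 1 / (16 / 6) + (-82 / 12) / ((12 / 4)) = -8129 / 5256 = -1.55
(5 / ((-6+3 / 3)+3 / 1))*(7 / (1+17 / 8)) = -28 / 5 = -5.60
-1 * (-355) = 355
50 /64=25 /32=0.78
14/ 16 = 7/ 8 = 0.88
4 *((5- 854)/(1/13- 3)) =22074/19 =1161.79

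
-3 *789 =-2367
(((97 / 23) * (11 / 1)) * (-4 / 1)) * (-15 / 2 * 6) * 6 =1152360 / 23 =50102.61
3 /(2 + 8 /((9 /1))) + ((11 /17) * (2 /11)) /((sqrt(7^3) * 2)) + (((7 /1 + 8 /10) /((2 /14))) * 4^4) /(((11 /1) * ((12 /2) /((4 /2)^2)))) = sqrt(7) /833 + 1212877 /1430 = 848.17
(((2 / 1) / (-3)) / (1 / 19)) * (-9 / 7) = 114 / 7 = 16.29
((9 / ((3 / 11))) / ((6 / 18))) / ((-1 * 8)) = -99 / 8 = -12.38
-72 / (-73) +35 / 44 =5723 / 3212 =1.78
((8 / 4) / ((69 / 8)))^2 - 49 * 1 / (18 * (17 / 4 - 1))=-48514 / 61893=-0.78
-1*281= -281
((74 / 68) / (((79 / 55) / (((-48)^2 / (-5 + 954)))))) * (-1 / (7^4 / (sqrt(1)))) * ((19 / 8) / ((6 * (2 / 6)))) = -2783880 / 3060091307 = -0.00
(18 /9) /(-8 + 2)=-1 /3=-0.33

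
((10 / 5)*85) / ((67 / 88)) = 14960 / 67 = 223.28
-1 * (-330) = 330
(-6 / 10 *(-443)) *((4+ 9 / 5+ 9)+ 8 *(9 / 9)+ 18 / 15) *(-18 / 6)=-95688 / 5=-19137.60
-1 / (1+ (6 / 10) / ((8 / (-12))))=-10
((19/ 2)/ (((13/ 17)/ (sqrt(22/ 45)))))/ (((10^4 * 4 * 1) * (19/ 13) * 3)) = 17 * sqrt(110)/ 3600000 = 0.00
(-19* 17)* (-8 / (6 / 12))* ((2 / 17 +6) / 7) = 31616 / 7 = 4516.57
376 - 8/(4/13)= 350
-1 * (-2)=2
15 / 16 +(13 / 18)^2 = 1891 / 1296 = 1.46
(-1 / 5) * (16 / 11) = -16 / 55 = -0.29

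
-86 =-86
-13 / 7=-1.86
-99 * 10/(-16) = 495/8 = 61.88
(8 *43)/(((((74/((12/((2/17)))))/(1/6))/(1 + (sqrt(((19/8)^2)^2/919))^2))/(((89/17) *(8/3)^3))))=14904423715/1836162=8117.16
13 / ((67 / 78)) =1014 / 67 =15.13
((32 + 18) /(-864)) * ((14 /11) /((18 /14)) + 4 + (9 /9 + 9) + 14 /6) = -42875 /42768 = -1.00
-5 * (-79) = 395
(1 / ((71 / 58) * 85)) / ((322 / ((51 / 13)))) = 87 / 743015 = 0.00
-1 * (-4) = 4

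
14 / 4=7 / 2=3.50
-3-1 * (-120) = 117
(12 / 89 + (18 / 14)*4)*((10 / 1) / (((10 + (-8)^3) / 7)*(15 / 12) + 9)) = -65760 / 100481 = -0.65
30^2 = 900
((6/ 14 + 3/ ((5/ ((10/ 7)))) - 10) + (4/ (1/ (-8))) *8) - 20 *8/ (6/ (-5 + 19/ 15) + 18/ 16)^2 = -4863157/ 5103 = -953.00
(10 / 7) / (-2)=-5 / 7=-0.71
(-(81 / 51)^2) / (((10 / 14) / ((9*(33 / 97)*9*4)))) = -54561276 / 140165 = -389.26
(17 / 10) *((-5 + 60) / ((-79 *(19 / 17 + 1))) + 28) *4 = 1337849 / 7110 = 188.16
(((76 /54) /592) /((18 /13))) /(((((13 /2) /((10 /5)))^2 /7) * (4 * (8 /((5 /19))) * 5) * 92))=7 /344103552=0.00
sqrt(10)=3.16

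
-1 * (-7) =7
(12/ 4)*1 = 3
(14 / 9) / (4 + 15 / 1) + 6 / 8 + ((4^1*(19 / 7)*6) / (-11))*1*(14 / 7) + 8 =-158651 / 52668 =-3.01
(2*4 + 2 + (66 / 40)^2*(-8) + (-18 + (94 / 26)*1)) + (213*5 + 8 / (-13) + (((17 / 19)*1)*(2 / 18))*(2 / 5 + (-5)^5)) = 6220871 / 8550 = 727.59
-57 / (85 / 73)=-4161 / 85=-48.95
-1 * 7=-7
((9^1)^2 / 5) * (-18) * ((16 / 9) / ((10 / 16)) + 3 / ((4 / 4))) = -42606 / 25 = -1704.24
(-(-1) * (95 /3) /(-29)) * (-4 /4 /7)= 95 /609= 0.16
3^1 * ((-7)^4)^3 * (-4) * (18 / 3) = -996572678472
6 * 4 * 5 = 120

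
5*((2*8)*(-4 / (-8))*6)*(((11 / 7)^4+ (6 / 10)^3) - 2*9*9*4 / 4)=-2242814304 / 60025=-37364.67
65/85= 13/17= 0.76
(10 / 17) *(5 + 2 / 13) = 670 / 221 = 3.03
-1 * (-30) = 30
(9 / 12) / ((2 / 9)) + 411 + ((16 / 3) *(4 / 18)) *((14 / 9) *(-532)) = -1101143 / 1944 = -566.43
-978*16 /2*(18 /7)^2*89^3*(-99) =176920870078656 /49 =3610630001605.22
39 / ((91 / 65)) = 195 / 7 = 27.86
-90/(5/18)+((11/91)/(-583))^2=-7536670595/23261329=-324.00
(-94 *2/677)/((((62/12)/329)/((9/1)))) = -3340008/20987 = -159.15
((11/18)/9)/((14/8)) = 22/567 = 0.04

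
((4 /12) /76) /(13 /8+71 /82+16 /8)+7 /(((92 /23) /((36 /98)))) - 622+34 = -690410155 /1175454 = -587.36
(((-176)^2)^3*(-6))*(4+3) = -1248318185275392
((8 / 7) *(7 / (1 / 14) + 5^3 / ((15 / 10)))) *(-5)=-1036.19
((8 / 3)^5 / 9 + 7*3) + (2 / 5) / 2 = 395662 / 10935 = 36.18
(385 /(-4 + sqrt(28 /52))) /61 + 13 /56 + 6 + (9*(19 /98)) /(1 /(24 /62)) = 785917561 /148995672 - 385*sqrt(91) /12261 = 4.98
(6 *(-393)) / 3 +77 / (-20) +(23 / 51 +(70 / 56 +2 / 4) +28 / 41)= -16455461 / 20910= -786.97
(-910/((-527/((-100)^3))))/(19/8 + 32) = -291200000/5797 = -50232.88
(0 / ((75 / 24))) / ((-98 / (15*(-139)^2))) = 0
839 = 839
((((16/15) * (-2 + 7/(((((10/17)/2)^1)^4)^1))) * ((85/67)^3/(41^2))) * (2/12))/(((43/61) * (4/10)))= 699359988484/978302336805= 0.71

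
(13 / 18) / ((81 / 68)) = 442 / 729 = 0.61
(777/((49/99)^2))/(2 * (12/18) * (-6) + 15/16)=-17406576/38759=-449.10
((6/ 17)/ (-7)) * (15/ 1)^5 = -4556250/ 119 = -38287.82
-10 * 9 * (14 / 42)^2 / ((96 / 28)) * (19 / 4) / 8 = -665 / 384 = -1.73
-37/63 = -0.59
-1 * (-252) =252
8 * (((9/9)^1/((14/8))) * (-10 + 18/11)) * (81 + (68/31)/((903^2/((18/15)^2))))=-3096.94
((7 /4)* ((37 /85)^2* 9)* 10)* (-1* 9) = -776223 /2890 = -268.59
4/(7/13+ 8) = 52/111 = 0.47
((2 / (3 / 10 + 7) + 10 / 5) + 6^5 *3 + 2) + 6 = 1703694 / 73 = 23338.27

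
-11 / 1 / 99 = -0.11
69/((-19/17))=-1173/19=-61.74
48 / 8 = 6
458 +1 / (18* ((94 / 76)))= 193753 / 423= 458.04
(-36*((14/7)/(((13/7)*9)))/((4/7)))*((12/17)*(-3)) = 3528/221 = 15.96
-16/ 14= -8/ 7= -1.14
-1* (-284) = 284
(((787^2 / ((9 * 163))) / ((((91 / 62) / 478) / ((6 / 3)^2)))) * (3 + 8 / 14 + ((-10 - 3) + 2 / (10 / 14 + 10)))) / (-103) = 356245866827072 / 7218850275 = 49349.39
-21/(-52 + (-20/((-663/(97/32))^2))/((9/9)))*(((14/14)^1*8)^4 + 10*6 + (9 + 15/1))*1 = 9877853905920/5851589573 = 1688.06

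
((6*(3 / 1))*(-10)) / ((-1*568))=45 / 142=0.32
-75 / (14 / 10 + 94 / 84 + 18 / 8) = -31500 / 2003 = -15.73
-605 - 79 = -684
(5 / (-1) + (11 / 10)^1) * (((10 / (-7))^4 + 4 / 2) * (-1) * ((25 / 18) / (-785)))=-32071 / 753914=-0.04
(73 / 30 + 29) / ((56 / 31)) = 29233 / 1680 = 17.40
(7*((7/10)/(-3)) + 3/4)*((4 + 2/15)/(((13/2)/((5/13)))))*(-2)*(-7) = -23002/7605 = -3.02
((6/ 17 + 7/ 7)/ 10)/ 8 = 23/ 1360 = 0.02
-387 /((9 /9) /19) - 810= -8163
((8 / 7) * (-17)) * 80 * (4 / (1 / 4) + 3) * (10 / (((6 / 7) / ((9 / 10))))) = -310080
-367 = -367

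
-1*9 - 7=-16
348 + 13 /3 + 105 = 1372 /3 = 457.33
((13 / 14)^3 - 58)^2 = 24634872025 / 7529536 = 3271.76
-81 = -81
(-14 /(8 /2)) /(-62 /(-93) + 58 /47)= -987 /536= -1.84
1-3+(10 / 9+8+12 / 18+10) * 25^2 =111232 / 9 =12359.11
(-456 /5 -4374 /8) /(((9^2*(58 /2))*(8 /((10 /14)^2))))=-21265 /1227744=-0.02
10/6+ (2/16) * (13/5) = 239/120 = 1.99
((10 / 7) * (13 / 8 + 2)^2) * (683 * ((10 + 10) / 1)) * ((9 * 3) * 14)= 387722025 / 4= 96930506.25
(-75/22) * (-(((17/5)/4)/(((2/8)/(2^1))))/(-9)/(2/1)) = -1.29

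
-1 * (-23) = 23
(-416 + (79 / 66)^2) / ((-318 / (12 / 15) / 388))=70067174 / 173151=404.66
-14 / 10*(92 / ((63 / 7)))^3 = -5450816 / 3645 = -1495.42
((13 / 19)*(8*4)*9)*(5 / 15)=1248 / 19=65.68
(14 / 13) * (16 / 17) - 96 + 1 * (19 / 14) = -289689 / 3094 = -93.63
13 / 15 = 0.87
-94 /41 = -2.29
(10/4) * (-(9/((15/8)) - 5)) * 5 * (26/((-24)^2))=65/576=0.11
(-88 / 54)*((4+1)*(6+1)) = -1540 / 27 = -57.04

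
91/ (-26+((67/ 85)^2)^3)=-34320605921875/ 9715429024081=-3.53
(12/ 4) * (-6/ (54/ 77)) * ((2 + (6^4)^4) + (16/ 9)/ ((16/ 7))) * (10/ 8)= -9775145829344665/ 108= -90510609530969.12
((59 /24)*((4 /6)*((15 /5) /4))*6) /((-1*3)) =-2.46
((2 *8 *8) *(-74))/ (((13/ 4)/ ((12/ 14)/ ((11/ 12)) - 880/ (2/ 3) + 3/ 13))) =50017956864/ 13013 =3843691.45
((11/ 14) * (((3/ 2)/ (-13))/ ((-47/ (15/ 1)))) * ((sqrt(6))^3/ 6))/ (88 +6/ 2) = 495 * sqrt(6)/ 1556828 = 0.00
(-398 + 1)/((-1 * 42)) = 397/42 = 9.45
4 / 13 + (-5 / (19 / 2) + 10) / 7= 2872 / 1729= 1.66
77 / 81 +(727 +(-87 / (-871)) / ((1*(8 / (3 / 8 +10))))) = 3287474117 / 4515264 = 728.08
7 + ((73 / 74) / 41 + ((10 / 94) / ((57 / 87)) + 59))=179323011 / 2709362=66.19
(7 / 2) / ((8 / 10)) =35 / 8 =4.38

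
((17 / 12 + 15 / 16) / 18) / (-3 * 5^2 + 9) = -113 / 57024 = -0.00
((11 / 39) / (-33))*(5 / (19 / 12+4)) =-20 / 2613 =-0.01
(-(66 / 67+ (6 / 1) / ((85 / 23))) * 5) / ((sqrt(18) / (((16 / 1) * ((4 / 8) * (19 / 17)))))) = -376352 * sqrt(2) / 19363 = -27.49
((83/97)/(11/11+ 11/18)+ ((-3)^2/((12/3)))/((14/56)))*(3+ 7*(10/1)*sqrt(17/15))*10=7388.58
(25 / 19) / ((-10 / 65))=-325 / 38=-8.55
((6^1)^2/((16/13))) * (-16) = -468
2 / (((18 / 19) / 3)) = 19 / 3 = 6.33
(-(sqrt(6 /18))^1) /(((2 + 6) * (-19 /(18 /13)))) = 3 * sqrt(3) /988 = 0.01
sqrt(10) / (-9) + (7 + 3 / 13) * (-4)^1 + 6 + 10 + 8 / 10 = -788 / 65-sqrt(10) / 9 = -12.47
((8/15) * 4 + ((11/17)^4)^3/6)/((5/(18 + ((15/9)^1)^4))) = 25901074140372482549/2359620060780532050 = 10.98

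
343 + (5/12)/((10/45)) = 2759/8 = 344.88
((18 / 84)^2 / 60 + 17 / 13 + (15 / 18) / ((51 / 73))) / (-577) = -19502087 / 4498799760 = -0.00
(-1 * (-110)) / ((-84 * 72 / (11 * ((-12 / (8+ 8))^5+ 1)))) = -472505 / 3096576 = -0.15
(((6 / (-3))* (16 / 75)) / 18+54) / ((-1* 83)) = -36434 / 56025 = -0.65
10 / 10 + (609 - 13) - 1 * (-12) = 609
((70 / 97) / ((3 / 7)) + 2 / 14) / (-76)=-0.02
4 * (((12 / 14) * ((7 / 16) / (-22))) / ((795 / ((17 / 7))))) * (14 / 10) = -17 / 58300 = -0.00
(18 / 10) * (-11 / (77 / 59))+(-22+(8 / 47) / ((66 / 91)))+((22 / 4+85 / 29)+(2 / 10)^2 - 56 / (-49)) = -430134059 / 15742650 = -27.32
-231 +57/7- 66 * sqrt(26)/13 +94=-902/7- 66 * sqrt(26)/13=-154.74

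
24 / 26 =12 / 13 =0.92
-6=-6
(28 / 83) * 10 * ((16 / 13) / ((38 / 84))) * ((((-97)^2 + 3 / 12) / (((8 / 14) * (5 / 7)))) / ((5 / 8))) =338527.02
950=950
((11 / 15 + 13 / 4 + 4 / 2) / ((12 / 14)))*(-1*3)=-2513 / 120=-20.94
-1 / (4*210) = -1 / 840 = -0.00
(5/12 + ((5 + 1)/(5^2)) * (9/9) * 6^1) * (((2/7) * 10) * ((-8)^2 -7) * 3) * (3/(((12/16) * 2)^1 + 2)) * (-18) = -13995.48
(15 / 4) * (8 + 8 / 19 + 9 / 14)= 36165 / 1064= 33.99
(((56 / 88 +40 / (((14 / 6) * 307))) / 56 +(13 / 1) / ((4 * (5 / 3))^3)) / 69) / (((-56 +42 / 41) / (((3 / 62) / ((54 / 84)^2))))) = -3052204943 / 1758407439096000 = -0.00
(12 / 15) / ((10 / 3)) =6 / 25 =0.24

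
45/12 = 15/4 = 3.75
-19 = -19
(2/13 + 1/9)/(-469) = -31/54873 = -0.00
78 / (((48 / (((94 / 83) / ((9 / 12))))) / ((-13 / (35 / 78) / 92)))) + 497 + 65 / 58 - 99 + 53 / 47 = 399.48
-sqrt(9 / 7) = -3 * sqrt(7) / 7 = -1.13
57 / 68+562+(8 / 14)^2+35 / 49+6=1898837 / 3332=569.88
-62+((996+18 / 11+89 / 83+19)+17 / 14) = 12231389 / 12782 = 956.92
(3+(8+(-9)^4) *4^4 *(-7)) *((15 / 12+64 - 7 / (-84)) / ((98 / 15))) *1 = -117716450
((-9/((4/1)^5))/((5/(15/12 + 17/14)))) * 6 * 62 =-57753/35840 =-1.61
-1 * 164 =-164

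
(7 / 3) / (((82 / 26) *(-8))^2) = 1183 / 322752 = 0.00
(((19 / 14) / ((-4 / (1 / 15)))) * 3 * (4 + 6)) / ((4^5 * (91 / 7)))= -19 / 372736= -0.00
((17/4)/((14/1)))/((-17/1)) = -1/56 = -0.02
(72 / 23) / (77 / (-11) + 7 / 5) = -90 / 161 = -0.56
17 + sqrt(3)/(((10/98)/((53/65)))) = 2597*sqrt(3)/325 + 17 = 30.84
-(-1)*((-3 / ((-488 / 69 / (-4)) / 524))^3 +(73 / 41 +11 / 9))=-58862848488634628 / 83755989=-702789725.15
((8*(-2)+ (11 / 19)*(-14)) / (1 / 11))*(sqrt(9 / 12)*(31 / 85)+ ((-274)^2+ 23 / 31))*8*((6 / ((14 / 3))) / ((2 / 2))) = -844224148944 / 4123 - 5622408*sqrt(3) / 11305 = -204760538.58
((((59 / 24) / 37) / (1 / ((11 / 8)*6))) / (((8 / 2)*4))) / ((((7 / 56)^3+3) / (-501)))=-5.72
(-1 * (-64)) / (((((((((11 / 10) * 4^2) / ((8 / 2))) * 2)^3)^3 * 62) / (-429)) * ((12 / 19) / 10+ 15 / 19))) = -2412109375 / 1469795396788224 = -0.00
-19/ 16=-1.19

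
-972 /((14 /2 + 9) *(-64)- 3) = 972 /1027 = 0.95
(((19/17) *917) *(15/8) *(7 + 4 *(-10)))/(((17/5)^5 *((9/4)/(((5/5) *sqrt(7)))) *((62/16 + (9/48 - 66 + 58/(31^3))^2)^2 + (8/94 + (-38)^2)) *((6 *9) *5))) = -0.00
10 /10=1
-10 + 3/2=-17/2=-8.50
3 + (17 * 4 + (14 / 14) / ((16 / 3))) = 1139 / 16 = 71.19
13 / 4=3.25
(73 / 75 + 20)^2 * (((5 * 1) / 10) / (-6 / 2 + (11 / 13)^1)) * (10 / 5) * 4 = -32166277 / 39375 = -816.92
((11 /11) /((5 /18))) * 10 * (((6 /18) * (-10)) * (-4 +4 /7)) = 2880 /7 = 411.43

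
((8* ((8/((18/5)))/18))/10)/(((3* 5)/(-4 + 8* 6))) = 352/1215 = 0.29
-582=-582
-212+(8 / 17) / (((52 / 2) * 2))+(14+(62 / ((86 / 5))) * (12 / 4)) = -1778743 / 9503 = -187.18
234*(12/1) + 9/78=73011/26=2808.12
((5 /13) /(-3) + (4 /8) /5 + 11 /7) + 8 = 9.54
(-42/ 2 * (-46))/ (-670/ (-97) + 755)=31234/ 24635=1.27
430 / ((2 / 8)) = 1720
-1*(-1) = 1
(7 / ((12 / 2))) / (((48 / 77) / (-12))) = -539 / 24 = -22.46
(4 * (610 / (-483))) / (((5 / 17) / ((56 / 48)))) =-4148 / 207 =-20.04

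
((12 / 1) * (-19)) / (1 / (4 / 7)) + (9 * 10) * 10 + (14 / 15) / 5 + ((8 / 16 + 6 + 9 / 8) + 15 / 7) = 3274609 / 4200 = 779.67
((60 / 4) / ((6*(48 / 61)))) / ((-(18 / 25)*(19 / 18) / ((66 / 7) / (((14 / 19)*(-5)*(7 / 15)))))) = 251625 / 10976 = 22.93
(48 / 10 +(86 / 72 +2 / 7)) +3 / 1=11693 / 1260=9.28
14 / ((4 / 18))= 63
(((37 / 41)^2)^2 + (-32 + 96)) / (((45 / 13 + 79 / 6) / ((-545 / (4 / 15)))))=-58256617433625 / 7330024034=-7947.67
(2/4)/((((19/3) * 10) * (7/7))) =3/380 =0.01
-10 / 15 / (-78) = 1 / 117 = 0.01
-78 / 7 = -11.14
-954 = -954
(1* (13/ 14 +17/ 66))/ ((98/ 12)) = 548/ 3773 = 0.15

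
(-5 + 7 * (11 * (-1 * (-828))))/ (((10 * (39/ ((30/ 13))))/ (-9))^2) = 5163831/ 28561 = 180.80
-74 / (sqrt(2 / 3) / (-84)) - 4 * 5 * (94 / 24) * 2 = -470 / 3 + 3108 * sqrt(6) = 7456.35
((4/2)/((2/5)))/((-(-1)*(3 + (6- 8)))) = 5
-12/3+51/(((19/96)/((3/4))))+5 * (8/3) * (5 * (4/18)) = 204.08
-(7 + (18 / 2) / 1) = -16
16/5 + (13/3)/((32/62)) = 2783/240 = 11.60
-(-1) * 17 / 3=17 / 3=5.67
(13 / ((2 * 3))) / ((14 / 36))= 5.57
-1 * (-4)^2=-16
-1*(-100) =100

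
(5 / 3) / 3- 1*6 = -49 / 9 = -5.44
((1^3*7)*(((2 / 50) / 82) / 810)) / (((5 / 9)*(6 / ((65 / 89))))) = 91 / 98523000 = 0.00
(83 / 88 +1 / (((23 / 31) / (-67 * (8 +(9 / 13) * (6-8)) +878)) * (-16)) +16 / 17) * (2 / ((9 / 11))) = -15539441 / 182988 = -84.92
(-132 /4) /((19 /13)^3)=-72501 /6859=-10.57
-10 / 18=-5 / 9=-0.56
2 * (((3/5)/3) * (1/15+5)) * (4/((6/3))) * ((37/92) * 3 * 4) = 11248/575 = 19.56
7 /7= 1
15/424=0.04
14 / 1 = 14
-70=-70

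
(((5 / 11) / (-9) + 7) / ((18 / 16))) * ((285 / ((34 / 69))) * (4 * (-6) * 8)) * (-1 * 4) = 1539358720 / 561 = 2743954.94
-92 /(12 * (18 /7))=-161 /54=-2.98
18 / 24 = 3 / 4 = 0.75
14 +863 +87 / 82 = 72001 / 82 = 878.06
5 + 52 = 57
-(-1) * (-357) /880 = -0.41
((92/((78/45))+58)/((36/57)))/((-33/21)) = -48013/429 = -111.92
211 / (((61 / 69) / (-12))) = -174708 / 61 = -2864.07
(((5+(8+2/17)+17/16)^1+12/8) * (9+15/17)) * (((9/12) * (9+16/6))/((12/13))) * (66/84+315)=8579282075/18496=463845.27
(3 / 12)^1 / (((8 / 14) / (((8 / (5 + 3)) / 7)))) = 0.06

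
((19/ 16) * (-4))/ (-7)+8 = 243/ 28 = 8.68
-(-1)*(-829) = -829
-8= -8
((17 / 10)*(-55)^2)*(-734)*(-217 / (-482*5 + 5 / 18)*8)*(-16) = 377435342592 / 8675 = 43508396.84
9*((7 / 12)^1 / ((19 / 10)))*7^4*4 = 504210 / 19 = 26537.37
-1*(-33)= 33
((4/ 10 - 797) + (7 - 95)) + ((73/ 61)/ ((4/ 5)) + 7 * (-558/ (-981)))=-116905703/ 132980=-879.12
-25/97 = -0.26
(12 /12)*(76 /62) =38 /31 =1.23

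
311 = 311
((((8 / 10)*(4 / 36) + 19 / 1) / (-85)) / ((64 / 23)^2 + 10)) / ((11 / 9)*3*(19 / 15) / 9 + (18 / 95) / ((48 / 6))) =-0.02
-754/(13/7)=-406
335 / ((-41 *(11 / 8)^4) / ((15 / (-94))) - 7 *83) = 10291200 / 10364887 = 0.99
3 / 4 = 0.75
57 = 57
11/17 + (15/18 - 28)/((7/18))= -8236/119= -69.21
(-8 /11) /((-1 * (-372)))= -2 /1023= -0.00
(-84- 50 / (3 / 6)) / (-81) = 184 / 81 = 2.27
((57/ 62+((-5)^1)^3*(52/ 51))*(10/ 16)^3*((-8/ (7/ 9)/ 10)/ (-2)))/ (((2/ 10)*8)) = -150034875/ 15110144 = -9.93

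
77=77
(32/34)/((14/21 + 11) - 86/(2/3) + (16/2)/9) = -18/2227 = -0.01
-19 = -19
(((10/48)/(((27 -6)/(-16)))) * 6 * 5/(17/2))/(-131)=200/46767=0.00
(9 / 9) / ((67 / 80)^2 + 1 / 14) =44800 / 34623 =1.29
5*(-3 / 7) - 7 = -64 / 7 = -9.14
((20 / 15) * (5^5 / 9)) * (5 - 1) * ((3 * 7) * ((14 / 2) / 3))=2450000 / 27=90740.74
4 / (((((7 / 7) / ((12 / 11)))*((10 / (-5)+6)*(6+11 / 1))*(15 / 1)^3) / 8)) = 32 / 210375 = 0.00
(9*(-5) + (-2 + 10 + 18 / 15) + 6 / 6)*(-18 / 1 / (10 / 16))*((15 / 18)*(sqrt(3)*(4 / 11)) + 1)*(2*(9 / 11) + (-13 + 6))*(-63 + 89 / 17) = 967796352*sqrt(3) / 10285 + 1451694528 / 4675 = 473505.14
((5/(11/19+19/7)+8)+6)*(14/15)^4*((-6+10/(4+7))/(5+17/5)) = -522227104/73173375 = -7.14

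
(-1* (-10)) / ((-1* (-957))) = 10 / 957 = 0.01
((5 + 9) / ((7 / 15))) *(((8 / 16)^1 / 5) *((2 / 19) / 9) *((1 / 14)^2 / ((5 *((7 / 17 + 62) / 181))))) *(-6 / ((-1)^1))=3077 / 4938955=0.00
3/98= 0.03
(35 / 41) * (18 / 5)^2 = 2268 / 205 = 11.06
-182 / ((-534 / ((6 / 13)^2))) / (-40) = -21 / 11570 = -0.00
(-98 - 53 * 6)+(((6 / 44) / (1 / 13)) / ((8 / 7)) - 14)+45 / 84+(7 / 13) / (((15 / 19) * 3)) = -308241709 / 720720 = -427.69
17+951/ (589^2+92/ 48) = 70783687/ 4163075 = 17.00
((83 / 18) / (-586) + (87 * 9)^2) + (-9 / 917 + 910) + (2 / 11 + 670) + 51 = 65404796854279 / 106397676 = 614720.16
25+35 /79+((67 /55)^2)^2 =19984694809 /722899375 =27.65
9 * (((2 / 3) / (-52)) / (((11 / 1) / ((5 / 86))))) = -15 / 24596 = -0.00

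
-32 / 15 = -2.13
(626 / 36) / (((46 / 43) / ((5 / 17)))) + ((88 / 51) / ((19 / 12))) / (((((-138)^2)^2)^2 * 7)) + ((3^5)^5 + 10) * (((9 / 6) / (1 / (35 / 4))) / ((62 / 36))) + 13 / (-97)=180450543594908490740011307901459413 / 27945810084972432032856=6457159160755.33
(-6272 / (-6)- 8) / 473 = 3112 / 1419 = 2.19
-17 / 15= -1.13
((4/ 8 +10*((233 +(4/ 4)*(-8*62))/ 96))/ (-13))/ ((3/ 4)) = 1291/ 468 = 2.76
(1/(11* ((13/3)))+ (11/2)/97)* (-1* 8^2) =-68960/13871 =-4.97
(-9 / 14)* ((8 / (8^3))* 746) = -7.49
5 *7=35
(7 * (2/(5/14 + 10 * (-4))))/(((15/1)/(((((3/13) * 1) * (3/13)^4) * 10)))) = -0.00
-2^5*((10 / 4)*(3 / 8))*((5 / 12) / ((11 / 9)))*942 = -105975 / 11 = -9634.09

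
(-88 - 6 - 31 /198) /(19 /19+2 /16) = -74572 /891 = -83.69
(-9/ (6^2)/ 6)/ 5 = -1/ 120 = -0.01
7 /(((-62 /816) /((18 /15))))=-17136 /155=-110.55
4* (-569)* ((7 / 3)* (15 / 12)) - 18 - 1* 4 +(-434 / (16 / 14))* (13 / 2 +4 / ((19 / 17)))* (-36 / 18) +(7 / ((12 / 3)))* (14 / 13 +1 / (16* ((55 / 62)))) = 1299771637 / 1304160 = 996.64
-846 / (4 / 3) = -1269 / 2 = -634.50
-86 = -86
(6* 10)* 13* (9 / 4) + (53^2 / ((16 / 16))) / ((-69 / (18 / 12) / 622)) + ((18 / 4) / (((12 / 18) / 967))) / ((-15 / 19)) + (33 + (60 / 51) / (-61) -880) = -21629248107 / 477020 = -45342.43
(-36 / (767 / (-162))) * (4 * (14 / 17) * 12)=3919104 / 13039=300.57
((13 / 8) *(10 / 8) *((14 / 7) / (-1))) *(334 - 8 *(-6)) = -1551.88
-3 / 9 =-0.33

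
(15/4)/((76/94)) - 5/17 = 11225/2584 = 4.34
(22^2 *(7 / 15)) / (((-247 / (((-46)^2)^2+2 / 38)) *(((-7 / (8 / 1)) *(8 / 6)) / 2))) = 32939748688 / 4693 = 7018910.86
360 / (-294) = -60 / 49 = -1.22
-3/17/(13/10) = -30/221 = -0.14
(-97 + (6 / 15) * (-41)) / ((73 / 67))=-37989 / 365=-104.08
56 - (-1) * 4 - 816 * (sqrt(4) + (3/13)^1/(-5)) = -1534.34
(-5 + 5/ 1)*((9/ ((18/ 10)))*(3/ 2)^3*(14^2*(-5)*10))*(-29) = 0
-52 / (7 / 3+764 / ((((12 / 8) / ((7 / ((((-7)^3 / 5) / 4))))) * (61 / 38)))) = 155428 / 380119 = 0.41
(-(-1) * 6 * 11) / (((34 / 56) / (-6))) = -11088 / 17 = -652.24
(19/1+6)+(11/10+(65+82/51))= 92.71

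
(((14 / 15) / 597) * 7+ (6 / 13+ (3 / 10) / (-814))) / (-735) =-89476663 / 139299860700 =-0.00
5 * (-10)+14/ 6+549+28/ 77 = 16556/ 33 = 501.70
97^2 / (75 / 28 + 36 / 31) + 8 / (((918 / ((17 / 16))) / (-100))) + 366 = 84454235 / 29997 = 2815.42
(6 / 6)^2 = 1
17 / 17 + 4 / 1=5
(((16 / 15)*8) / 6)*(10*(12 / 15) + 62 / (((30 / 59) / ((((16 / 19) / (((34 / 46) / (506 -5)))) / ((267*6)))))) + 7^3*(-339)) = -9622471739072 / 58212675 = -165298.57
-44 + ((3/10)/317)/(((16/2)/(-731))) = -1118033/25360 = -44.09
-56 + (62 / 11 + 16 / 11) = -538 / 11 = -48.91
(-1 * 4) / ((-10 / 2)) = 4 / 5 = 0.80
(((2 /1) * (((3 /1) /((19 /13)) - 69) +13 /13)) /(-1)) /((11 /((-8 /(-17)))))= 20048 /3553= 5.64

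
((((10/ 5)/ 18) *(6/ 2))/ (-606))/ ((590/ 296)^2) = -0.00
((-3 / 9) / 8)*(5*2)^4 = -1250 / 3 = -416.67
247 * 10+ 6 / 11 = 27176 / 11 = 2470.55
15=15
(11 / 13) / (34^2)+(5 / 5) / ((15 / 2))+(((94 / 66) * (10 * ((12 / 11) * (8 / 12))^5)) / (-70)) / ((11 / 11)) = 86348533809 / 931805654780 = 0.09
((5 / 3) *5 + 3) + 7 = 55 / 3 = 18.33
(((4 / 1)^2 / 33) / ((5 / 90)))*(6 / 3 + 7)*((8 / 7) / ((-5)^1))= -6912 / 385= -17.95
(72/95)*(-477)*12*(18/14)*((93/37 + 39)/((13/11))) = -62669832192/319865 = -195925.88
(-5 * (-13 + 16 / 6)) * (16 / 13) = 2480 / 39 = 63.59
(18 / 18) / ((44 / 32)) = 8 / 11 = 0.73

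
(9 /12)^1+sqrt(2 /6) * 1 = sqrt(3) /3+3 /4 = 1.33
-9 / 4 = -2.25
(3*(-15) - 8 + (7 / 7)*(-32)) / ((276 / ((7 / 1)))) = -595 / 276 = -2.16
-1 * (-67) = 67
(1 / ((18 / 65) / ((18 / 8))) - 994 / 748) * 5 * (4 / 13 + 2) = 762525 / 9724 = 78.42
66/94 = 0.70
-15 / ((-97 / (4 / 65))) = 12 / 1261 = 0.01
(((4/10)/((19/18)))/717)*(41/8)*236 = 14514/22705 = 0.64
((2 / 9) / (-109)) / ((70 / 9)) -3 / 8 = -11453 / 30520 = -0.38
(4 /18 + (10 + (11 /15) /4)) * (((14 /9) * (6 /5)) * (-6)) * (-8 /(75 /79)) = 16572304 /16875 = 982.06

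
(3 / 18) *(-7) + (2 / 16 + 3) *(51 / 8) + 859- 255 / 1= 119569 / 192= 622.76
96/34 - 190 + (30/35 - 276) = -55016/119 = -462.32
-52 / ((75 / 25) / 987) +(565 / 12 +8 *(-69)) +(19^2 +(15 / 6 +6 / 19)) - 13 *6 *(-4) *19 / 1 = -2581211 / 228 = -11321.10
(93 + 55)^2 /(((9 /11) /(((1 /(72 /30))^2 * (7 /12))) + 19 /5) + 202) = 42165200 /411717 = 102.41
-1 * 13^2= -169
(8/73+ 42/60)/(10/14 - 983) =-1379/1673160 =-0.00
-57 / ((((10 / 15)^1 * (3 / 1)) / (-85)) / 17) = 82365 / 2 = 41182.50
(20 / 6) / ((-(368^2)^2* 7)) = -5 / 192566427648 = -0.00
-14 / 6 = -7 / 3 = -2.33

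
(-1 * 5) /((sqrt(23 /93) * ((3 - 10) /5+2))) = -25 * sqrt(2139) /69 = -16.76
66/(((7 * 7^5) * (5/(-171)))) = -11286/588245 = -0.02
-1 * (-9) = 9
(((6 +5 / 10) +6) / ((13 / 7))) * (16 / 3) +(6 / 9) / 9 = 12626 / 351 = 35.97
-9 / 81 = -1 / 9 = -0.11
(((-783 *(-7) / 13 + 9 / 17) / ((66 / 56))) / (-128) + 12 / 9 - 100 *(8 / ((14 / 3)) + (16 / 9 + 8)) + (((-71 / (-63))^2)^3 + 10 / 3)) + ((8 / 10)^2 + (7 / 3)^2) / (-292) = -5083164417070778080631 / 4438243309006306800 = -1145.31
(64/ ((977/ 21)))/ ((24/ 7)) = 392/ 977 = 0.40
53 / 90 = 0.59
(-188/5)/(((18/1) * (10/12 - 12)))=188/1005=0.19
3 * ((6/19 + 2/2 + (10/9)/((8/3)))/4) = 395/304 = 1.30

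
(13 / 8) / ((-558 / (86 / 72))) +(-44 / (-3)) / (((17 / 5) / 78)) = 919217377 / 2731968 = 336.47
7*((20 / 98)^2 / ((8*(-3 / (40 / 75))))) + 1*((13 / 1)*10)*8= 3210460 / 3087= 1039.99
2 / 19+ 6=116 / 19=6.11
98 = 98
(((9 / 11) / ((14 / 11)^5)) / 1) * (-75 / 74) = -9882675 / 39798976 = -0.25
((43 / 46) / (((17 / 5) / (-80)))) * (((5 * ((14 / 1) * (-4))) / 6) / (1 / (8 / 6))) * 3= 4816000 / 1173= 4105.71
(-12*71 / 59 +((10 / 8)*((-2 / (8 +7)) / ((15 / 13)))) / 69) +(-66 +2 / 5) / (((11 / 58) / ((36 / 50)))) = -263.48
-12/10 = -6/5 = -1.20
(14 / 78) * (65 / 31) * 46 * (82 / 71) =132020 / 6603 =19.99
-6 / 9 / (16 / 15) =-5 / 8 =-0.62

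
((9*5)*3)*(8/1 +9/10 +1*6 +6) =5643/2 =2821.50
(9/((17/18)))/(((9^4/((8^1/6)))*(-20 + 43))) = 8/95013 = 0.00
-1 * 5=-5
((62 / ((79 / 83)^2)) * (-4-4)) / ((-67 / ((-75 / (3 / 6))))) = -512541600 / 418147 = -1225.75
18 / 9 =2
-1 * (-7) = 7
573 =573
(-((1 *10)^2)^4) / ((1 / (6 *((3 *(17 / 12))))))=-2550000000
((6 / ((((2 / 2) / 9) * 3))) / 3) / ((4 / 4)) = 6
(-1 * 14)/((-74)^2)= -7/2738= -0.00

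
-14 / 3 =-4.67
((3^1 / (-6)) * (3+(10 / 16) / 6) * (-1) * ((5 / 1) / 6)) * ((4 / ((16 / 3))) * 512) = 1490 / 3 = 496.67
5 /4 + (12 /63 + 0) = 1.44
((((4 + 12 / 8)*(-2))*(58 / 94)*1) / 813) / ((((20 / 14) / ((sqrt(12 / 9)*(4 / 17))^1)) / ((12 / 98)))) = -2552*sqrt(3) / 22735545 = -0.00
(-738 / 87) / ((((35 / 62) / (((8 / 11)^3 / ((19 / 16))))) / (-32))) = 3998220288 / 25668335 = 155.76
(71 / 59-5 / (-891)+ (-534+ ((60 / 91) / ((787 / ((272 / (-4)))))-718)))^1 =-4709235050864 / 3764834073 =-1250.85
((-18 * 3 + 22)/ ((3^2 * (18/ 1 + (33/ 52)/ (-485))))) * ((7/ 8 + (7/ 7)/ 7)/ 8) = -239590/ 9532467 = -0.03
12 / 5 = 2.40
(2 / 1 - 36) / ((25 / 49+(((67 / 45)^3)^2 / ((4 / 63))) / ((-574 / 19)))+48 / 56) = 504175124250000 / 63940803424339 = 7.89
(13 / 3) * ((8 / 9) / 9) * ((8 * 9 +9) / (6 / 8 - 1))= -416 / 3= -138.67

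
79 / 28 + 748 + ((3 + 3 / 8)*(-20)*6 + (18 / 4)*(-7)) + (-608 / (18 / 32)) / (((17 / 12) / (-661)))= 720632147 / 1428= 504644.36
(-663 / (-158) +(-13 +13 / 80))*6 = -163839 / 3160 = -51.85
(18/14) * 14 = 18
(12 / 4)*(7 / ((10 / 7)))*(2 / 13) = 147 / 65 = 2.26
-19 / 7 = -2.71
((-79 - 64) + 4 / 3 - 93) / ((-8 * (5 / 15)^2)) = 264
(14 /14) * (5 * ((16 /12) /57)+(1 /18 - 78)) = -26617 /342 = -77.83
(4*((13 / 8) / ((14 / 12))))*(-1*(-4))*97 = 15132 / 7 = 2161.71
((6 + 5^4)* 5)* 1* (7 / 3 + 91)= 883400 / 3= 294466.67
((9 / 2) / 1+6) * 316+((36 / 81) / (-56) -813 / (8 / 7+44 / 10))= 19379917 / 6111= 3171.32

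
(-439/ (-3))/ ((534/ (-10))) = -2195/ 801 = -2.74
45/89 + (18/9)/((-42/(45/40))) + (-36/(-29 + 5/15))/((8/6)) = 298731/214312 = 1.39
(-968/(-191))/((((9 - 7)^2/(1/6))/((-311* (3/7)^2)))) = -112893/9359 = -12.06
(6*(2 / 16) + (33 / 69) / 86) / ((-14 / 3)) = -1281 / 7912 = -0.16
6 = 6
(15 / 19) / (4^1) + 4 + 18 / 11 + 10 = 13237 / 836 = 15.83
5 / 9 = 0.56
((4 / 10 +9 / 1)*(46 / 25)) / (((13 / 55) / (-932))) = -22164824 / 325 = -68199.46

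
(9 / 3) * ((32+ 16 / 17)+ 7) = 2037 / 17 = 119.82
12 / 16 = 3 / 4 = 0.75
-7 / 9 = -0.78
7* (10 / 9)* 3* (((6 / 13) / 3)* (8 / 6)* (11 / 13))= 6160 / 1521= 4.05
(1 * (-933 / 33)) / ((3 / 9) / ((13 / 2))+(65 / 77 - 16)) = 84903 / 45359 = 1.87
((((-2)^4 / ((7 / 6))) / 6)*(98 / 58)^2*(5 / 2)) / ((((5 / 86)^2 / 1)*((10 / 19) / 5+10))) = 12049933 / 25230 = 477.60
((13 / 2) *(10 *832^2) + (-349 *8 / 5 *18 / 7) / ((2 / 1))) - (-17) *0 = 1574784472 / 35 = 44993842.06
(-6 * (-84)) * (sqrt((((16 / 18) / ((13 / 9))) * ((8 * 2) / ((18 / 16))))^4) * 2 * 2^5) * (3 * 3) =3758096384 / 169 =22237256.71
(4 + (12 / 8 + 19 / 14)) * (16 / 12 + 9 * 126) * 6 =46710.86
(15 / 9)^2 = 25 / 9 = 2.78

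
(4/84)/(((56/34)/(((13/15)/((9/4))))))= 221/19845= 0.01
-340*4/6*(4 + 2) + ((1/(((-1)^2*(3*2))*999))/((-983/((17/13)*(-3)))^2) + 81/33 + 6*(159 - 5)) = -518674971650335/1196356613166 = -433.55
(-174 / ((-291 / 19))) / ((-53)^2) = 1102 / 272473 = 0.00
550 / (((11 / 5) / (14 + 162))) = 44000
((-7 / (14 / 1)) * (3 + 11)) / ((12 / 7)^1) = -49 / 12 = -4.08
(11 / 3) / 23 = 11 / 69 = 0.16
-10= -10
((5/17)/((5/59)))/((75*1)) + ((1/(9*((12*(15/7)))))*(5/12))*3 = 28463/550800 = 0.05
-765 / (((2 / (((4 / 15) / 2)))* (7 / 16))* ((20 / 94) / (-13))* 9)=83096 / 105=791.39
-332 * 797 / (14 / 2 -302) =264604 / 295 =896.96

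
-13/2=-6.50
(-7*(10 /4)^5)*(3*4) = -65625 /8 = -8203.12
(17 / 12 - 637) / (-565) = 7627 / 6780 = 1.12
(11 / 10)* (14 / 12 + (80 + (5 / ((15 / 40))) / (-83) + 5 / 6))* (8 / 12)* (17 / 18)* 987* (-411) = -85879525039 / 3735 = -22993179.39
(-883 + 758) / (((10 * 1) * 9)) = -25 / 18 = -1.39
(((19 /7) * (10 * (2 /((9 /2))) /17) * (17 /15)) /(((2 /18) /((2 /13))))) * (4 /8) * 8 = 1216 /273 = 4.45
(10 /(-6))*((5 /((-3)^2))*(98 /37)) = -2450 /999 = -2.45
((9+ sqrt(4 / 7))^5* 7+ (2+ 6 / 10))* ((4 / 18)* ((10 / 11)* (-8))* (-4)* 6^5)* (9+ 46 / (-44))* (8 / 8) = 22535069184000* sqrt(7) / 847+ 21415167590400 / 121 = 247377050733.53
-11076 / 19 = -582.95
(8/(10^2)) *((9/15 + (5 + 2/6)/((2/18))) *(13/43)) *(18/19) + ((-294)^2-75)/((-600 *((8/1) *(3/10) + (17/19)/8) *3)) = -10520217677/584869875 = -17.99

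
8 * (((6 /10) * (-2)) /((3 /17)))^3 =-314432 /125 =-2515.46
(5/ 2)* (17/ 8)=85/ 16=5.31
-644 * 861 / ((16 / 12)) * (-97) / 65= 40338711 / 65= 620595.55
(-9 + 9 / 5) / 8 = -9 / 10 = -0.90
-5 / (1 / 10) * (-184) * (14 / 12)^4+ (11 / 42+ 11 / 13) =251280985 / 14742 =17045.24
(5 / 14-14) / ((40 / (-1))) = 191 / 560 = 0.34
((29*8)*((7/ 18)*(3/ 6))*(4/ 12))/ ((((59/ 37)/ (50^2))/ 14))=525770000/ 1593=330050.22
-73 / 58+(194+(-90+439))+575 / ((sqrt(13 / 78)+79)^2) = 1762550312729 / 3252937018- 21804 * sqrt(6) / 56085121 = 541.83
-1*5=-5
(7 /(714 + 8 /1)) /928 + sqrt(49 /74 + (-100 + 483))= 7 /670016 + sqrt(2100934) /74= 19.59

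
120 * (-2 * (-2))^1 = 480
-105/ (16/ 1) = -105/ 16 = -6.56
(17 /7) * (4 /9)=68 /63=1.08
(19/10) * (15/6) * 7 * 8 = 266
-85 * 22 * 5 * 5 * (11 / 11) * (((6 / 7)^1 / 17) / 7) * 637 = -214500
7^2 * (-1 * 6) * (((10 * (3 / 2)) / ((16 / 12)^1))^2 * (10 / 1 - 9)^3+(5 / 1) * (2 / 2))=-309435 / 8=-38679.38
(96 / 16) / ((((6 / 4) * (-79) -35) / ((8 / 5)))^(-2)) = 7068675 / 128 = 55224.02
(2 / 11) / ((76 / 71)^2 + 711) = 10082 / 39489197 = 0.00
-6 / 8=-0.75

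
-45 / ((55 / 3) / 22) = -54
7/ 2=3.50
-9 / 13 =-0.69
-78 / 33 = -26 / 11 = -2.36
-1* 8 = -8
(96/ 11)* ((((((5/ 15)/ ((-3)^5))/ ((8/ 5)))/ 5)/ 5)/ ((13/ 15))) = -4/ 11583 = -0.00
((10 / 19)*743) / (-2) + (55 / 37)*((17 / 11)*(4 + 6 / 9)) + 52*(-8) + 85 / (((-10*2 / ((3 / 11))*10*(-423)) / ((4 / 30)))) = -196527042949 / 327105900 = -600.81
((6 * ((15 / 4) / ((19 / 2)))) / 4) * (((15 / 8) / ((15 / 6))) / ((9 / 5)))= 0.25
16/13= 1.23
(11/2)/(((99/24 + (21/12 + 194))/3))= 44/533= 0.08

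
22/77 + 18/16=79/56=1.41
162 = 162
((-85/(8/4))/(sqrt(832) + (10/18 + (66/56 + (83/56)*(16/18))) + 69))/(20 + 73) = -64820490/8582080951 + 7197120*sqrt(13)/8582080951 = -0.00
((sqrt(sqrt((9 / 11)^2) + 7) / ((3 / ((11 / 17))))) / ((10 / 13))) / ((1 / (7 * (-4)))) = -21.95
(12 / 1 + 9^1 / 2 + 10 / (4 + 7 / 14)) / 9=337 / 162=2.08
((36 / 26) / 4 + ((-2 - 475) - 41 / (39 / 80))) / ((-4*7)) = 43739 / 2184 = 20.03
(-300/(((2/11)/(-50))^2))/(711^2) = -7562500/168507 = -44.88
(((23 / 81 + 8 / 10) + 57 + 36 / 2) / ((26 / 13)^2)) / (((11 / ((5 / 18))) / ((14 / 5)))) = 107849 / 80190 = 1.34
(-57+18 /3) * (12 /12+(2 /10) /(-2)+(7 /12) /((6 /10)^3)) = -99161 /540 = -183.63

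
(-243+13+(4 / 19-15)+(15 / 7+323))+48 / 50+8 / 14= 272267 / 3325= 81.88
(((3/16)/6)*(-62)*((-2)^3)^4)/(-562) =14.12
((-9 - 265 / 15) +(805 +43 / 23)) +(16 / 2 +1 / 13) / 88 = 780.29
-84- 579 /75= -91.72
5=5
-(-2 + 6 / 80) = 1.92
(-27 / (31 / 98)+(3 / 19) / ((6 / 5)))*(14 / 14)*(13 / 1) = -1305109 / 1178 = -1107.90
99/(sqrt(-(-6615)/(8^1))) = 22 * sqrt(30)/35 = 3.44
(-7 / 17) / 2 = -7 / 34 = -0.21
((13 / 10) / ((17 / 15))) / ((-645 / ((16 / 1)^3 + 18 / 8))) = -213109 / 29240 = -7.29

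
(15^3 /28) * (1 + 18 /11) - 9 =95103 /308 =308.78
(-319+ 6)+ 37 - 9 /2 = -561 /2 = -280.50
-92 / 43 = -2.14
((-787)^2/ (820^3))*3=1858107/ 551368000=0.00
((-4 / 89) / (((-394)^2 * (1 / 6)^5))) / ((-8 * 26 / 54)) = 26244 / 44902013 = 0.00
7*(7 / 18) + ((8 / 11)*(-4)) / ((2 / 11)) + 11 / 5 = -997 / 90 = -11.08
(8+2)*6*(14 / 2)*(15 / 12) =525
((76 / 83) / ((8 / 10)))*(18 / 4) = 855 / 166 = 5.15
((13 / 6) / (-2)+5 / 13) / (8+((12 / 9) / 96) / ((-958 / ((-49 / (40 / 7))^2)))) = -1002451200 / 11476076963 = -0.09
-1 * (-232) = 232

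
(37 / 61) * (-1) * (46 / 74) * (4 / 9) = -92 / 549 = -0.17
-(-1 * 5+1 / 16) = 79 / 16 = 4.94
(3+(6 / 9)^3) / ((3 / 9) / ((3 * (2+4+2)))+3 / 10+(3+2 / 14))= 24920 / 26133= 0.95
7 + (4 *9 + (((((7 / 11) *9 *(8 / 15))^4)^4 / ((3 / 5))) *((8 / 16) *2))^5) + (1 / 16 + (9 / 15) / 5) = 697037666504254425525142031051427046612868173385724468714449989627057571255741700062351844348944189815924848161516096864072822783222009915047465652369644760134597391613868819837 / 86753123545833421608669082017266104500486423909945846850123096174031953486584266207365287145239496346960095252143219113349914550781250000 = 8034727027851572331537461000000000000000.00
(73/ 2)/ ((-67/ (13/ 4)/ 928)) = -110084/ 67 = -1643.04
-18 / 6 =-3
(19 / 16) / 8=0.15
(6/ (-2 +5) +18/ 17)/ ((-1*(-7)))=52/ 119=0.44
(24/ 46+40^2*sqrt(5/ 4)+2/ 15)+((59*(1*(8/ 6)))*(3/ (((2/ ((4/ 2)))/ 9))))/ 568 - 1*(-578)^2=-16366559873/ 48990+800*sqrt(5)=-332290.75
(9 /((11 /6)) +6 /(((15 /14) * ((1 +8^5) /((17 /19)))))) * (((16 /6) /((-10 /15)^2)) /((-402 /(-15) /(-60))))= -305654920 /4634993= -65.95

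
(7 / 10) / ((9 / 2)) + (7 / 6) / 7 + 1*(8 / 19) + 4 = 4.74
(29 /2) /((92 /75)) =2175 /184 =11.82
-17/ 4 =-4.25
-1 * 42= -42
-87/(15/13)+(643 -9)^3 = 1274200143/5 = 254840028.60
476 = 476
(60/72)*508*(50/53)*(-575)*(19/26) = -346868750/2067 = -167812.65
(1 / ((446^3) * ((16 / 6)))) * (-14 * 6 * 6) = -189 / 88716536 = -0.00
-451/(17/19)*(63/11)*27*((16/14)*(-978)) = 1481059728/17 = 87121160.47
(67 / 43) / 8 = 67 / 344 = 0.19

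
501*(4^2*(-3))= -24048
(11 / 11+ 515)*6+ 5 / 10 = 6193 / 2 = 3096.50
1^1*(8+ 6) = 14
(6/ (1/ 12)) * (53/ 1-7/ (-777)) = 141216/ 37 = 3816.65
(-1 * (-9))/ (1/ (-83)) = -747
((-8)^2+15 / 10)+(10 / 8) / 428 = 112141 / 1712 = 65.50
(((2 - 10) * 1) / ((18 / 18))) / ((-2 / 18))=72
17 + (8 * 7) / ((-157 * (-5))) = 13401 / 785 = 17.07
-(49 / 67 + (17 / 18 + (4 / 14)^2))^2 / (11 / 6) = -10785445609 / 6402184866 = -1.68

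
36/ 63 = 4/ 7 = 0.57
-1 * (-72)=72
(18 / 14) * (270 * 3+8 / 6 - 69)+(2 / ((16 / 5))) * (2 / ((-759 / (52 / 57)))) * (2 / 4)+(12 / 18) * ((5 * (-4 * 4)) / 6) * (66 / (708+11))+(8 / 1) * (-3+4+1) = 969.61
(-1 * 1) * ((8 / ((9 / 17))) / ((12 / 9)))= -34 / 3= -11.33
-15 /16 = -0.94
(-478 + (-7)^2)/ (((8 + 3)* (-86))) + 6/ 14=531/ 602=0.88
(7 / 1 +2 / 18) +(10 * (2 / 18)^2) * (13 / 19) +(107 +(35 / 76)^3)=4063931563 / 35557056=114.29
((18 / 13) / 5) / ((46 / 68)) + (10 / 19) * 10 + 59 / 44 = 7.01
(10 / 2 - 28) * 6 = -138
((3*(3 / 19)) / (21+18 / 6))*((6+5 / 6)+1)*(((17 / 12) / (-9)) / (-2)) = 799 / 65664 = 0.01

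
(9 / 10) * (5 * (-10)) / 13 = -45 / 13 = -3.46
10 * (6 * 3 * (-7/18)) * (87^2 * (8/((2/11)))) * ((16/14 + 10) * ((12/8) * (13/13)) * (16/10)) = -623443392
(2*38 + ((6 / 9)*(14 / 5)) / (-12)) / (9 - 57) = -3413 / 2160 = -1.58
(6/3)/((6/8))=8/3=2.67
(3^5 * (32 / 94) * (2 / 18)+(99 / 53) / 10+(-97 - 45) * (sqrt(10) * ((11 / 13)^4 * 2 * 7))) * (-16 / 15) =-622968 / 62275+465700928 * sqrt(10) / 428415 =3427.49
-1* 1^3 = -1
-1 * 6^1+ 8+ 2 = 4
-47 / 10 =-4.70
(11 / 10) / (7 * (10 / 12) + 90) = 33 / 2875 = 0.01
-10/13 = -0.77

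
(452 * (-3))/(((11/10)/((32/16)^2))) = -54240/11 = -4930.91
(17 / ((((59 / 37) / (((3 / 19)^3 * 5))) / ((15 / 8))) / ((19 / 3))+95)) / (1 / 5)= 2122875 / 2543017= 0.83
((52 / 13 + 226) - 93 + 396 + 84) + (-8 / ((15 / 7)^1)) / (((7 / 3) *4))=3083 / 5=616.60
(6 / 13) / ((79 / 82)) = 492 / 1027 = 0.48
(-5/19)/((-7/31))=155/133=1.17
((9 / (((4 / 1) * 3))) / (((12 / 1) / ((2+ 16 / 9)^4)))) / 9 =83521 / 59049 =1.41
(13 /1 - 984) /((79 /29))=-28159 /79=-356.44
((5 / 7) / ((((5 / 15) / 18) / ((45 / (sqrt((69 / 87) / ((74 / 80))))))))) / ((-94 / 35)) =-6075* sqrt(246790) / 4324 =-697.95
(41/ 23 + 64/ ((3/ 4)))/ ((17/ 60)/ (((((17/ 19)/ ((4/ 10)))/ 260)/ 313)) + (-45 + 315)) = 30055/ 3649456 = 0.01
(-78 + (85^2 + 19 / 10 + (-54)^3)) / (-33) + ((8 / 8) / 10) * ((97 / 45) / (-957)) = 980805979 / 215325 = 4555.00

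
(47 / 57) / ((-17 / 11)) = -0.53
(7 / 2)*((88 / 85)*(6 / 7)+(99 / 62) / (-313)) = 10187463 / 3299020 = 3.09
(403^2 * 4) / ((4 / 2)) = 324818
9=9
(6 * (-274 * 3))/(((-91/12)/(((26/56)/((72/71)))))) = 29181/98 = 297.77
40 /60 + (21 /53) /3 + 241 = 38446 /159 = 241.80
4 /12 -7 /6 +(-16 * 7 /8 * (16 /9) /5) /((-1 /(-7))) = -3211 /90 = -35.68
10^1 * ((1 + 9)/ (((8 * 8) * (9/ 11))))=275/ 144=1.91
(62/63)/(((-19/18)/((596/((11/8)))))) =-404.12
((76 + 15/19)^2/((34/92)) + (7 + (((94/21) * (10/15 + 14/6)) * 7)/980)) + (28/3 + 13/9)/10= 216022720981/13532085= 15963.74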